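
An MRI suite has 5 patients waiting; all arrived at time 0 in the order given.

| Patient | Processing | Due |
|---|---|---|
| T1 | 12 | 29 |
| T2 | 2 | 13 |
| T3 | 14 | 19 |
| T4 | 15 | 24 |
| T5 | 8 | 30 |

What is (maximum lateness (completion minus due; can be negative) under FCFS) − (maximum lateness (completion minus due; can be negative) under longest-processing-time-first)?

-17

FIFO (arrival order): T1 T2 T3 T4 T5.
T1: 0→12, due 29, lateness -17
T2: 12→14, due 13, lateness 1
T3: 14→28, due 19, lateness 9
T4: 28→43, due 24, lateness 19
T5: 43→51, due 30, lateness 21
Maximum = 21.
LPT (decreasing processing time): T4 T3 T1 T5 T2.
T4: 0→15, due 24, lateness -9
T3: 15→29, due 19, lateness 10
T1: 29→41, due 29, lateness 12
T5: 41→49, due 30, lateness 19
T2: 49→51, due 13, lateness 38
Maximum = 38.
Difference = 21 − 38 = -17.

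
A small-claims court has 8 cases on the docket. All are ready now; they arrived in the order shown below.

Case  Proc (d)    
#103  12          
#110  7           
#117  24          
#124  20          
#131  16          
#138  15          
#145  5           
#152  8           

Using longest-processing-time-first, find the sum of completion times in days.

594

LPT (decreasing processing time): #117 #124 #131 #138 #103 #152 #110 #145.
#117: 0→24
#124: 24→44
#131: 44→60
#138: 60→75
#103: 75→87
#152: 87→95
#110: 95→102
#145: 102→107
Sum = 24+44+60+75+87+95+102+107 = 594.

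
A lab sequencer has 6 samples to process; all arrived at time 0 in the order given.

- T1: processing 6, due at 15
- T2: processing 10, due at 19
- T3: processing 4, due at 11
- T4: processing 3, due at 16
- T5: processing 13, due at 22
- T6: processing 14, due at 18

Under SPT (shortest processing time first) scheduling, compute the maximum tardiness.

32

SPT (increasing processing time): T4 T3 T1 T2 T5 T6.
T4: 0→3, due 16, tardiness 0
T3: 3→7, due 11, tardiness 0
T1: 7→13, due 15, tardiness 0
T2: 13→23, due 19, tardiness 4
T5: 23→36, due 22, tardiness 14
T6: 36→50, due 18, tardiness 32
Maximum = 32.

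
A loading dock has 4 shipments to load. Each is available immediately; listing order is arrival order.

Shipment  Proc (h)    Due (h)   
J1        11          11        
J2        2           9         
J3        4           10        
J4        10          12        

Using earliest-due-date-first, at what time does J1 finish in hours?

EDD (increasing due date): J2 J3 J1 J4.
J2: 0→2
J3: 2→6
J1: 6→17

17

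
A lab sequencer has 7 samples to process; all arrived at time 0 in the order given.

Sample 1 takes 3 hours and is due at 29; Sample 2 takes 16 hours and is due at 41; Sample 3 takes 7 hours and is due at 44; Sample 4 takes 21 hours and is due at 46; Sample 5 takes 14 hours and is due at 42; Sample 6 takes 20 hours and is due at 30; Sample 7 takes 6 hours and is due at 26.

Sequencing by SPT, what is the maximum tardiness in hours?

SPT (increasing processing time): Sample 1 Sample 7 Sample 3 Sample 5 Sample 2 Sample 6 Sample 4.
Sample 1: 0→3, due 29, tardiness 0
Sample 7: 3→9, due 26, tardiness 0
Sample 3: 9→16, due 44, tardiness 0
Sample 5: 16→30, due 42, tardiness 0
Sample 2: 30→46, due 41, tardiness 5
Sample 6: 46→66, due 30, tardiness 36
Sample 4: 66→87, due 46, tardiness 41
Maximum = 41.

41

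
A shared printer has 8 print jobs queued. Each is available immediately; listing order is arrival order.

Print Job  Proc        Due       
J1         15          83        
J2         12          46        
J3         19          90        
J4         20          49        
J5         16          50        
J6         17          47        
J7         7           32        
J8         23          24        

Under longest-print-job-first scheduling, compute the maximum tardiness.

LPT (decreasing processing time): J8 J4 J3 J6 J5 J1 J2 J7.
J8: 0→23, due 24, tardiness 0
J4: 23→43, due 49, tardiness 0
J3: 43→62, due 90, tardiness 0
J6: 62→79, due 47, tardiness 32
J5: 79→95, due 50, tardiness 45
J1: 95→110, due 83, tardiness 27
J2: 110→122, due 46, tardiness 76
J7: 122→129, due 32, tardiness 97
Maximum = 97.

97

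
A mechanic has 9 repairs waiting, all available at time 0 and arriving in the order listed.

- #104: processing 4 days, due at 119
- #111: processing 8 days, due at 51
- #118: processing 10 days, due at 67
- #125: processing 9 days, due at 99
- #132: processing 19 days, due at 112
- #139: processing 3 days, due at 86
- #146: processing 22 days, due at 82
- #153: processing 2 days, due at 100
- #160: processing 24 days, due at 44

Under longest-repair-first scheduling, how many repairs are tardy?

4

LPT (decreasing processing time): #160 #146 #132 #118 #125 #111 #104 #139 #153.
#160: 0→24, due 44, tardiness 0
#146: 24→46, due 82, tardiness 0
#132: 46→65, due 112, tardiness 0
#118: 65→75, due 67, tardiness 8
#125: 75→84, due 99, tardiness 0
#111: 84→92, due 51, tardiness 41
#104: 92→96, due 119, tardiness 0
#139: 96→99, due 86, tardiness 13
#153: 99→101, due 100, tardiness 1
Late repairs: 4.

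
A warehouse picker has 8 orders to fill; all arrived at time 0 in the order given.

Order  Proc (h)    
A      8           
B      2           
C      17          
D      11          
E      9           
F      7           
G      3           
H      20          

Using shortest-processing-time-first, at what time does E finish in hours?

29

SPT (increasing processing time): B G F A E D C H.
B: 0→2
G: 2→5
F: 5→12
A: 12→20
E: 20→29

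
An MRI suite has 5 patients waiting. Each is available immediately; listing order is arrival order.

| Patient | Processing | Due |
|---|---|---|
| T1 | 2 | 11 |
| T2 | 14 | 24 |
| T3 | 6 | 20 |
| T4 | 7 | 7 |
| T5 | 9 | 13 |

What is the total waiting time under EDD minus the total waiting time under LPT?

-45

EDD (increasing due date): T4 T1 T5 T3 T2.
T4: waits 0, runs 0→7
T1: waits 7, runs 7→9
T5: waits 9, runs 9→18
T3: waits 18, runs 18→24
T2: waits 24, runs 24→38
Sum = 0+7+9+18+24 = 58.
LPT (decreasing processing time): T2 T5 T4 T3 T1.
T2: waits 0, runs 0→14
T5: waits 14, runs 14→23
T4: waits 23, runs 23→30
T3: waits 30, runs 30→36
T1: waits 36, runs 36→38
Sum = 0+14+23+30+36 = 103.
Difference = 58 − 103 = -45.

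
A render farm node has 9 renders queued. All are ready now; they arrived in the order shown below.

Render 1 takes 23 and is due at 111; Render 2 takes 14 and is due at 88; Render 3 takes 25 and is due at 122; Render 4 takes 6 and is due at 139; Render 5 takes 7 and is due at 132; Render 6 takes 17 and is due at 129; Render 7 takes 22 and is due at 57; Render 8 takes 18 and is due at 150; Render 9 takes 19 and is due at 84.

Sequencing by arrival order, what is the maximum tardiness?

67

FIFO (arrival order): Render 1 Render 2 Render 3 Render 4 Render 5 Render 6 Render 7 Render 8 Render 9.
Render 1: 0→23, due 111, tardiness 0
Render 2: 23→37, due 88, tardiness 0
Render 3: 37→62, due 122, tardiness 0
Render 4: 62→68, due 139, tardiness 0
Render 5: 68→75, due 132, tardiness 0
Render 6: 75→92, due 129, tardiness 0
Render 7: 92→114, due 57, tardiness 57
Render 8: 114→132, due 150, tardiness 0
Render 9: 132→151, due 84, tardiness 67
Maximum = 67.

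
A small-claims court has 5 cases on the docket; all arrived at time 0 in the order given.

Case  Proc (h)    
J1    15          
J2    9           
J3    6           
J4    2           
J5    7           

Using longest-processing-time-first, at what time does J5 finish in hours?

31

LPT (decreasing processing time): J1 J2 J5 J3 J4.
J1: 0→15
J2: 15→24
J5: 24→31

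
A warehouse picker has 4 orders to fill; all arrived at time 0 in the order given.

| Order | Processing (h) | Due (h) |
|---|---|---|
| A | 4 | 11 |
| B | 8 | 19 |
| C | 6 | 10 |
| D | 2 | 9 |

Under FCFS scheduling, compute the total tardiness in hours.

FIFO (arrival order): A B C D.
A: 0→4, due 11, tardiness 0
B: 4→12, due 19, tardiness 0
C: 12→18, due 10, tardiness 8
D: 18→20, due 9, tardiness 11
Sum = 0+0+8+11 = 19.

19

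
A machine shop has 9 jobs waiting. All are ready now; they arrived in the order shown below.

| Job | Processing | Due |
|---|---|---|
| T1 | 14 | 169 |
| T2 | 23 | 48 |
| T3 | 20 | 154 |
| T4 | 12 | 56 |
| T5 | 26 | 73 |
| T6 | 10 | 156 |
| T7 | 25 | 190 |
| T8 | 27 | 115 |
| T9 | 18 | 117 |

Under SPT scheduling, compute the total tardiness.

184

SPT (increasing processing time): T6 T4 T1 T9 T3 T2 T7 T5 T8.
T6: 0→10, due 156, tardiness 0
T4: 10→22, due 56, tardiness 0
T1: 22→36, due 169, tardiness 0
T9: 36→54, due 117, tardiness 0
T3: 54→74, due 154, tardiness 0
T2: 74→97, due 48, tardiness 49
T7: 97→122, due 190, tardiness 0
T5: 122→148, due 73, tardiness 75
T8: 148→175, due 115, tardiness 60
Sum = 0+0+0+0+0+49+0+75+60 = 184.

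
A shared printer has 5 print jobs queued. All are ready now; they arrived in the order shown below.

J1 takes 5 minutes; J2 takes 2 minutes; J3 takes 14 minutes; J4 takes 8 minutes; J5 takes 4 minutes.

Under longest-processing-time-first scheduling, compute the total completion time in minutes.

LPT (decreasing processing time): J3 J4 J1 J5 J2.
J3: 0→14
J4: 14→22
J1: 22→27
J5: 27→31
J2: 31→33
Sum = 14+22+27+31+33 = 127.

127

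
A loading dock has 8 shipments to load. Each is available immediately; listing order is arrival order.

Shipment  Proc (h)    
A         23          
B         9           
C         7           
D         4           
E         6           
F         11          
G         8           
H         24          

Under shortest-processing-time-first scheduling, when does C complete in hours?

17

SPT (increasing processing time): D E C G B F A H.
D: 0→4
E: 4→10
C: 10→17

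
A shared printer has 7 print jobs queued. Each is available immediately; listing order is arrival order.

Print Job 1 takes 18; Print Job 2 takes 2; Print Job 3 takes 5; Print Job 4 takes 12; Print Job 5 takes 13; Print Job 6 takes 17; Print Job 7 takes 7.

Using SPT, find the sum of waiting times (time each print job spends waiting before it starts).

SPT (increasing processing time): Print Job 2 Print Job 3 Print Job 7 Print Job 4 Print Job 5 Print Job 6 Print Job 1.
Print Job 2: waits 0, runs 0→2
Print Job 3: waits 2, runs 2→7
Print Job 7: waits 7, runs 7→14
Print Job 4: waits 14, runs 14→26
Print Job 5: waits 26, runs 26→39
Print Job 6: waits 39, runs 39→56
Print Job 1: waits 56, runs 56→74
Sum = 0+2+7+14+26+39+56 = 144.

144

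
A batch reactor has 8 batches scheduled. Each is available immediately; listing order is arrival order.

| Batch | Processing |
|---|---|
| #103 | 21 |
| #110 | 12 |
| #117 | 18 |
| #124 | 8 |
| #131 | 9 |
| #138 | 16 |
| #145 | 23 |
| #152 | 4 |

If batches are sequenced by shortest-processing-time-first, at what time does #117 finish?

67

SPT (increasing processing time): #152 #124 #131 #110 #138 #117 #103 #145.
#152: 0→4
#124: 4→12
#131: 12→21
#110: 21→33
#138: 33→49
#117: 49→67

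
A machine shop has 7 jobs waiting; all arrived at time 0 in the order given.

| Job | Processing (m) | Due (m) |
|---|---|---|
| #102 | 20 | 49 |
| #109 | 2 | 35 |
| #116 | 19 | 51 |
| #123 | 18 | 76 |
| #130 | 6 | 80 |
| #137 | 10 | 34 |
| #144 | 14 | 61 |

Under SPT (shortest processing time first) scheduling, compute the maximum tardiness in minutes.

40

SPT (increasing processing time): #109 #130 #137 #144 #123 #116 #102.
#109: 0→2, due 35, tardiness 0
#130: 2→8, due 80, tardiness 0
#137: 8→18, due 34, tardiness 0
#144: 18→32, due 61, tardiness 0
#123: 32→50, due 76, tardiness 0
#116: 50→69, due 51, tardiness 18
#102: 69→89, due 49, tardiness 40
Maximum = 40.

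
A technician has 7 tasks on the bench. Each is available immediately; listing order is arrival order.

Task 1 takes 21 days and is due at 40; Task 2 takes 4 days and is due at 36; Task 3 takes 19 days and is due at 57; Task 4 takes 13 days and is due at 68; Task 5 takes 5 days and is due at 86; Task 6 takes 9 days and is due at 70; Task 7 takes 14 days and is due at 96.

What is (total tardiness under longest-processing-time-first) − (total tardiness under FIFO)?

LPT (decreasing processing time): Task 1 Task 3 Task 7 Task 4 Task 6 Task 5 Task 2.
Task 1: 0→21, due 40, tardiness 0
Task 3: 21→40, due 57, tardiness 0
Task 7: 40→54, due 96, tardiness 0
Task 4: 54→67, due 68, tardiness 0
Task 6: 67→76, due 70, tardiness 6
Task 5: 76→81, due 86, tardiness 0
Task 2: 81→85, due 36, tardiness 49
Sum = 0+0+0+0+6+0+49 = 55.
FIFO (arrival order): Task 1 Task 2 Task 3 Task 4 Task 5 Task 6 Task 7.
Task 1: 0→21, due 40, tardiness 0
Task 2: 21→25, due 36, tardiness 0
Task 3: 25→44, due 57, tardiness 0
Task 4: 44→57, due 68, tardiness 0
Task 5: 57→62, due 86, tardiness 0
Task 6: 62→71, due 70, tardiness 1
Task 7: 71→85, due 96, tardiness 0
Sum = 0+0+0+0+0+1+0 = 1.
Difference = 55 − 1 = 54.

54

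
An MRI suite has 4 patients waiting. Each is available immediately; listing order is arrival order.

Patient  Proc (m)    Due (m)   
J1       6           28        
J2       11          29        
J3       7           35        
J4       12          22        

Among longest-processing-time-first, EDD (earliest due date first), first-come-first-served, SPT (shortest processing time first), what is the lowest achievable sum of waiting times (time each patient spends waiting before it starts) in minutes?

43

LPT (decreasing processing time): J4 J2 J3 J1.
J4: waits 0, runs 0→12
J2: waits 12, runs 12→23
J3: waits 23, runs 23→30
J1: waits 30, runs 30→36
Sum = 0+12+23+30 = 65.
EDD (increasing due date): J4 J1 J2 J3.
J4: waits 0, runs 0→12
J1: waits 12, runs 12→18
J2: waits 18, runs 18→29
J3: waits 29, runs 29→36
Sum = 0+12+18+29 = 59.
FIFO (arrival order): J1 J2 J3 J4.
J1: waits 0, runs 0→6
J2: waits 6, runs 6→17
J3: waits 17, runs 17→24
J4: waits 24, runs 24→36
Sum = 0+6+17+24 = 47.
SPT (increasing processing time): J1 J3 J2 J4.
J1: waits 0, runs 0→6
J3: waits 6, runs 6→13
J2: waits 13, runs 13→24
J4: waits 24, runs 24→36
Sum = 0+6+13+24 = 43.
LPT 65, EDD 59, FIFO 47, SPT 43 → minimum 43.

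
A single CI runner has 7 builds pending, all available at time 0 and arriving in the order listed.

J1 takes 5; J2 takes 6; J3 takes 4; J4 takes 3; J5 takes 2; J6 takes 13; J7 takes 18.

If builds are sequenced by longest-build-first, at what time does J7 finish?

LPT (decreasing processing time): J7 J6 J2 J1 J3 J4 J5.
J7: 0→18

18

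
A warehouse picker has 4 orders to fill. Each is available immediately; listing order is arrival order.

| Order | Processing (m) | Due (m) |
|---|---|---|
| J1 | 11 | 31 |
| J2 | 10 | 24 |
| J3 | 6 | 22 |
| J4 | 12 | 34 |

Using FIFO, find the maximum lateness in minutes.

FIFO (arrival order): J1 J2 J3 J4.
J1: 0→11, due 31, lateness -20
J2: 11→21, due 24, lateness -3
J3: 21→27, due 22, lateness 5
J4: 27→39, due 34, lateness 5
Maximum = 5.

5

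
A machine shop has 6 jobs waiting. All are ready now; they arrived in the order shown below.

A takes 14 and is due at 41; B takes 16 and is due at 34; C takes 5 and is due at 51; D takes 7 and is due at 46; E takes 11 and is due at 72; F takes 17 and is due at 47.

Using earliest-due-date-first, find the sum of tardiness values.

EDD (increasing due date): B A D F C E.
B: 0→16, due 34, tardiness 0
A: 16→30, due 41, tardiness 0
D: 30→37, due 46, tardiness 0
F: 37→54, due 47, tardiness 7
C: 54→59, due 51, tardiness 8
E: 59→70, due 72, tardiness 0
Sum = 0+0+0+7+8+0 = 15.

15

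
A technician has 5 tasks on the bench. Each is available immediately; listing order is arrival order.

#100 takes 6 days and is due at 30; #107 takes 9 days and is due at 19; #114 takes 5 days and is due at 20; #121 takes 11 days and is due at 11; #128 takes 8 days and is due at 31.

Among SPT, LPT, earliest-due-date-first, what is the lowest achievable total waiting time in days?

63

SPT (increasing processing time): #114 #100 #128 #107 #121.
#114: waits 0, runs 0→5
#100: waits 5, runs 5→11
#128: waits 11, runs 11→19
#107: waits 19, runs 19→28
#121: waits 28, runs 28→39
Sum = 0+5+11+19+28 = 63.
LPT (decreasing processing time): #121 #107 #128 #100 #114.
#121: waits 0, runs 0→11
#107: waits 11, runs 11→20
#128: waits 20, runs 20→28
#100: waits 28, runs 28→34
#114: waits 34, runs 34→39
Sum = 0+11+20+28+34 = 93.
EDD (increasing due date): #121 #107 #114 #100 #128.
#121: waits 0, runs 0→11
#107: waits 11, runs 11→20
#114: waits 20, runs 20→25
#100: waits 25, runs 25→31
#128: waits 31, runs 31→39
Sum = 0+11+20+25+31 = 87.
SPT 63, LPT 93, EDD 87 → minimum 63.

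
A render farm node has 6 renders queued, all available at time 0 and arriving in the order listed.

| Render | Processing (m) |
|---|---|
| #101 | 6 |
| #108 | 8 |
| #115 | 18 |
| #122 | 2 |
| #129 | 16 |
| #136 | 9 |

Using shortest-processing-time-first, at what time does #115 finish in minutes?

SPT (increasing processing time): #122 #101 #108 #136 #129 #115.
#122: 0→2
#101: 2→8
#108: 8→16
#136: 16→25
#129: 25→41
#115: 41→59

59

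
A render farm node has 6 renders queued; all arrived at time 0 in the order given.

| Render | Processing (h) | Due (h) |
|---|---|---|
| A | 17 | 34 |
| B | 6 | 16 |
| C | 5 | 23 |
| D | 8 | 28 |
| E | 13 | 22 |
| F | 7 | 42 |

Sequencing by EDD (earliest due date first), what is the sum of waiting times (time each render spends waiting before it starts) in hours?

130

EDD (increasing due date): B E C D A F.
B: waits 0, runs 0→6
E: waits 6, runs 6→19
C: waits 19, runs 19→24
D: waits 24, runs 24→32
A: waits 32, runs 32→49
F: waits 49, runs 49→56
Sum = 0+6+19+24+32+49 = 130.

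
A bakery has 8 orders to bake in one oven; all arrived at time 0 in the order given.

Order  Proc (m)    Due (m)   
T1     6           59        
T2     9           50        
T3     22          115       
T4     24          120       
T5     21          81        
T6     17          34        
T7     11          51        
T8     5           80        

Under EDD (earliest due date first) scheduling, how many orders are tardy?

EDD (increasing due date): T6 T2 T7 T1 T8 T5 T3 T4.
T6: 0→17, due 34, tardiness 0
T2: 17→26, due 50, tardiness 0
T7: 26→37, due 51, tardiness 0
T1: 37→43, due 59, tardiness 0
T8: 43→48, due 80, tardiness 0
T5: 48→69, due 81, tardiness 0
T3: 69→91, due 115, tardiness 0
T4: 91→115, due 120, tardiness 0
Late orders: 0.

0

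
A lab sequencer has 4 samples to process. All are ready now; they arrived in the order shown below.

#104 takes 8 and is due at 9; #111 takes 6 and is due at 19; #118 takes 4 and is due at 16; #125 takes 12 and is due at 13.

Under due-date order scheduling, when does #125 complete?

20

EDD (increasing due date): #104 #125 #118 #111.
#104: 0→8
#125: 8→20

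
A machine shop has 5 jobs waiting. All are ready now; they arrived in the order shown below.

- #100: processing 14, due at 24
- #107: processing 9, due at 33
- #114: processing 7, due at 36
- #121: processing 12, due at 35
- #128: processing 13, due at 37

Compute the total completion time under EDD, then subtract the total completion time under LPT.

EDD (increasing due date): #100 #107 #121 #114 #128.
#100: 0→14
#107: 14→23
#121: 23→35
#114: 35→42
#128: 42→55
Sum = 14+23+35+42+55 = 169.
LPT (decreasing processing time): #100 #128 #121 #107 #114.
#100: 0→14
#128: 14→27
#121: 27→39
#107: 39→48
#114: 48→55
Sum = 14+27+39+48+55 = 183.
Difference = 169 − 183 = -14.

-14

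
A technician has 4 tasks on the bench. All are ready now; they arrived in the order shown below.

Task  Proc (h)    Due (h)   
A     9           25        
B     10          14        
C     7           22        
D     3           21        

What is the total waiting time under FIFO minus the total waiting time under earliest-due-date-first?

11

FIFO (arrival order): A B C D.
A: waits 0, runs 0→9
B: waits 9, runs 9→19
C: waits 19, runs 19→26
D: waits 26, runs 26→29
Sum = 0+9+19+26 = 54.
EDD (increasing due date): B D C A.
B: waits 0, runs 0→10
D: waits 10, runs 10→13
C: waits 13, runs 13→20
A: waits 20, runs 20→29
Sum = 0+10+13+20 = 43.
Difference = 54 − 43 = 11.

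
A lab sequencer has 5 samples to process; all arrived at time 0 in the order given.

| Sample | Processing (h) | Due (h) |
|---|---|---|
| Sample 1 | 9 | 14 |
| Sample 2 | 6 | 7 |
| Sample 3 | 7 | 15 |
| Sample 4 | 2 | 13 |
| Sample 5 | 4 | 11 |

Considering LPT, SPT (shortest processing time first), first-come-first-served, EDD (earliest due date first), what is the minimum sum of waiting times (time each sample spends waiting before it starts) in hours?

39

LPT (decreasing processing time): Sample 1 Sample 3 Sample 2 Sample 5 Sample 4.
Sample 1: waits 0, runs 0→9
Sample 3: waits 9, runs 9→16
Sample 2: waits 16, runs 16→22
Sample 5: waits 22, runs 22→26
Sample 4: waits 26, runs 26→28
Sum = 0+9+16+22+26 = 73.
SPT (increasing processing time): Sample 4 Sample 5 Sample 2 Sample 3 Sample 1.
Sample 4: waits 0, runs 0→2
Sample 5: waits 2, runs 2→6
Sample 2: waits 6, runs 6→12
Sample 3: waits 12, runs 12→19
Sample 1: waits 19, runs 19→28
Sum = 0+2+6+12+19 = 39.
FIFO (arrival order): Sample 1 Sample 2 Sample 3 Sample 4 Sample 5.
Sample 1: waits 0, runs 0→9
Sample 2: waits 9, runs 9→15
Sample 3: waits 15, runs 15→22
Sample 4: waits 22, runs 22→24
Sample 5: waits 24, runs 24→28
Sum = 0+9+15+22+24 = 70.
EDD (increasing due date): Sample 2 Sample 5 Sample 4 Sample 1 Sample 3.
Sample 2: waits 0, runs 0→6
Sample 5: waits 6, runs 6→10
Sample 4: waits 10, runs 10→12
Sample 1: waits 12, runs 12→21
Sample 3: waits 21, runs 21→28
Sum = 0+6+10+12+21 = 49.
LPT 73, SPT 39, FIFO 70, EDD 49 → minimum 39.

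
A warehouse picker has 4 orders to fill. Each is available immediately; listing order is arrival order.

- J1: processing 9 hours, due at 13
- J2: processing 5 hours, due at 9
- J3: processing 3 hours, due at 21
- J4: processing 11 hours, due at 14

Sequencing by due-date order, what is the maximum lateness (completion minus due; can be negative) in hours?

EDD (increasing due date): J2 J1 J4 J3.
J2: 0→5, due 9, lateness -4
J1: 5→14, due 13, lateness 1
J4: 14→25, due 14, lateness 11
J3: 25→28, due 21, lateness 7
Maximum = 11.

11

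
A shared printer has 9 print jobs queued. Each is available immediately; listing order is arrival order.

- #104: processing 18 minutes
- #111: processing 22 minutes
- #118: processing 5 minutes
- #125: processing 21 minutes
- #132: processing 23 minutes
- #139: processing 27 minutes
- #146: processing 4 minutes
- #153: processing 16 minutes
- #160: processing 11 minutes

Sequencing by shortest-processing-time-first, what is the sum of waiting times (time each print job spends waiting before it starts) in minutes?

SPT (increasing processing time): #146 #118 #160 #153 #104 #125 #111 #132 #139.
#146: waits 0, runs 0→4
#118: waits 4, runs 4→9
#160: waits 9, runs 9→20
#153: waits 20, runs 20→36
#104: waits 36, runs 36→54
#125: waits 54, runs 54→75
#111: waits 75, runs 75→97
#132: waits 97, runs 97→120
#139: waits 120, runs 120→147
Sum = 0+4+9+20+36+54+75+97+120 = 415.

415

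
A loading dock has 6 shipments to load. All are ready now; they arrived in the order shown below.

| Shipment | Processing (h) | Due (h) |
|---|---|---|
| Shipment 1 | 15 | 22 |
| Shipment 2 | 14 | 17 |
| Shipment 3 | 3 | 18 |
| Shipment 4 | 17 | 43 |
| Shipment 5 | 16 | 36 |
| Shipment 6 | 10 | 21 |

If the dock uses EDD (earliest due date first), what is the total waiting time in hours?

158

EDD (increasing due date): Shipment 2 Shipment 3 Shipment 6 Shipment 1 Shipment 5 Shipment 4.
Shipment 2: waits 0, runs 0→14
Shipment 3: waits 14, runs 14→17
Shipment 6: waits 17, runs 17→27
Shipment 1: waits 27, runs 27→42
Shipment 5: waits 42, runs 42→58
Shipment 4: waits 58, runs 58→75
Sum = 0+14+17+27+42+58 = 158.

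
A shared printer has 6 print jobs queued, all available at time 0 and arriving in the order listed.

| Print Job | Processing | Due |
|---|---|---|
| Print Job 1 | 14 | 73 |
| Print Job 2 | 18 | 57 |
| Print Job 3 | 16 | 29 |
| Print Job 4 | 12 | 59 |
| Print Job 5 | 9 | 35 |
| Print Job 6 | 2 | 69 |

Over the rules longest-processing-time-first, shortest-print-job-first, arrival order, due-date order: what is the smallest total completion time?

LPT (decreasing processing time): Print Job 2 Print Job 3 Print Job 1 Print Job 4 Print Job 5 Print Job 6.
Print Job 2: 0→18
Print Job 3: 18→34
Print Job 1: 34→48
Print Job 4: 48→60
Print Job 5: 60→69
Print Job 6: 69→71
Sum = 18+34+48+60+69+71 = 300.
SPT (increasing processing time): Print Job 6 Print Job 5 Print Job 4 Print Job 1 Print Job 3 Print Job 2.
Print Job 6: 0→2
Print Job 5: 2→11
Print Job 4: 11→23
Print Job 1: 23→37
Print Job 3: 37→53
Print Job 2: 53→71
Sum = 2+11+23+37+53+71 = 197.
FIFO (arrival order): Print Job 1 Print Job 2 Print Job 3 Print Job 4 Print Job 5 Print Job 6.
Print Job 1: 0→14
Print Job 2: 14→32
Print Job 3: 32→48
Print Job 4: 48→60
Print Job 5: 60→69
Print Job 6: 69→71
Sum = 14+32+48+60+69+71 = 294.
EDD (increasing due date): Print Job 3 Print Job 5 Print Job 2 Print Job 4 Print Job 6 Print Job 1.
Print Job 3: 0→16
Print Job 5: 16→25
Print Job 2: 25→43
Print Job 4: 43→55
Print Job 6: 55→57
Print Job 1: 57→71
Sum = 16+25+43+55+57+71 = 267.
LPT 300, SPT 197, FIFO 294, EDD 267 → minimum 197.

197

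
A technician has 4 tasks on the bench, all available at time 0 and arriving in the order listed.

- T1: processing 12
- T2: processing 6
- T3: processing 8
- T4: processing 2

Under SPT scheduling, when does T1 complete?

SPT (increasing processing time): T4 T2 T3 T1.
T4: 0→2
T2: 2→8
T3: 8→16
T1: 16→28

28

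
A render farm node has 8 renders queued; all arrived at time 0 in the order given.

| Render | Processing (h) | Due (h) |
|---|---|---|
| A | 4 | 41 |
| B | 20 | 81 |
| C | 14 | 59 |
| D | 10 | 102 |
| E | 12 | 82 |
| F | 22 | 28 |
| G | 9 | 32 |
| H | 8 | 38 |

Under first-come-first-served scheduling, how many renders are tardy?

FIFO (arrival order): A B C D E F G H.
A: 0→4, due 41, tardiness 0
B: 4→24, due 81, tardiness 0
C: 24→38, due 59, tardiness 0
D: 38→48, due 102, tardiness 0
E: 48→60, due 82, tardiness 0
F: 60→82, due 28, tardiness 54
G: 82→91, due 32, tardiness 59
H: 91→99, due 38, tardiness 61
Late renders: 3.

3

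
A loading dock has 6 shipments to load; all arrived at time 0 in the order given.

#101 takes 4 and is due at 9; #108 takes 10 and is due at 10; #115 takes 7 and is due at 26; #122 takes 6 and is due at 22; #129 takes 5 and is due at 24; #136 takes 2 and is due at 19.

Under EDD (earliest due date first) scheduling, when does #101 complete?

EDD (increasing due date): #101 #108 #136 #122 #129 #115.
#101: 0→4

4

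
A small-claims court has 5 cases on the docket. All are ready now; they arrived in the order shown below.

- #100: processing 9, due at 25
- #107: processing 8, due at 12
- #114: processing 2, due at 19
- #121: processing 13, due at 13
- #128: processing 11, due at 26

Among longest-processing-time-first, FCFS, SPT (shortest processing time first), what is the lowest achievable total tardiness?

LPT (decreasing processing time): #121 #128 #100 #107 #114.
#121: 0→13, due 13, tardiness 0
#128: 13→24, due 26, tardiness 0
#100: 24→33, due 25, tardiness 8
#107: 33→41, due 12, tardiness 29
#114: 41→43, due 19, tardiness 24
Sum = 0+0+8+29+24 = 61.
FIFO (arrival order): #100 #107 #114 #121 #128.
#100: 0→9, due 25, tardiness 0
#107: 9→17, due 12, tardiness 5
#114: 17→19, due 19, tardiness 0
#121: 19→32, due 13, tardiness 19
#128: 32→43, due 26, tardiness 17
Sum = 0+5+0+19+17 = 41.
SPT (increasing processing time): #114 #107 #100 #128 #121.
#114: 0→2, due 19, tardiness 0
#107: 2→10, due 12, tardiness 0
#100: 10→19, due 25, tardiness 0
#128: 19→30, due 26, tardiness 4
#121: 30→43, due 13, tardiness 30
Sum = 0+0+0+4+30 = 34.
LPT 61, FIFO 41, SPT 34 → minimum 34.

34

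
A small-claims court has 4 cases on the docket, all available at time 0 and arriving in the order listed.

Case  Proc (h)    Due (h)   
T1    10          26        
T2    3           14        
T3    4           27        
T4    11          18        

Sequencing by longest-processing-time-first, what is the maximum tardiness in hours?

LPT (decreasing processing time): T4 T1 T3 T2.
T4: 0→11, due 18, tardiness 0
T1: 11→21, due 26, tardiness 0
T3: 21→25, due 27, tardiness 0
T2: 25→28, due 14, tardiness 14
Maximum = 14.

14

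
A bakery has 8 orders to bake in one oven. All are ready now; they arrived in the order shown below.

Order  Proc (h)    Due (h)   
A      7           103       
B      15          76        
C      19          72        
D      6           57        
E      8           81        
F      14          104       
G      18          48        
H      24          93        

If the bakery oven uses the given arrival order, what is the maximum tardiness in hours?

39

FIFO (arrival order): A B C D E F G H.
A: 0→7, due 103, tardiness 0
B: 7→22, due 76, tardiness 0
C: 22→41, due 72, tardiness 0
D: 41→47, due 57, tardiness 0
E: 47→55, due 81, tardiness 0
F: 55→69, due 104, tardiness 0
G: 69→87, due 48, tardiness 39
H: 87→111, due 93, tardiness 18
Maximum = 39.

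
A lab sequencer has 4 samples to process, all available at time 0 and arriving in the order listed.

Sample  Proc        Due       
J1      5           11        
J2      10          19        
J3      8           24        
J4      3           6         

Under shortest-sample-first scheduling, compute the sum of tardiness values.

SPT (increasing processing time): J4 J1 J3 J2.
J4: 0→3, due 6, tardiness 0
J1: 3→8, due 11, tardiness 0
J3: 8→16, due 24, tardiness 0
J2: 16→26, due 19, tardiness 7
Sum = 0+0+0+7 = 7.

7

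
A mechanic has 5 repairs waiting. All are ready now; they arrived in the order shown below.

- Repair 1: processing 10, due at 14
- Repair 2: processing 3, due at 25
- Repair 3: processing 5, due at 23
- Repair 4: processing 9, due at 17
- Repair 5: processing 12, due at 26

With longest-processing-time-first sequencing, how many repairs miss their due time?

LPT (decreasing processing time): Repair 5 Repair 1 Repair 4 Repair 3 Repair 2.
Repair 5: 0→12, due 26, tardiness 0
Repair 1: 12→22, due 14, tardiness 8
Repair 4: 22→31, due 17, tardiness 14
Repair 3: 31→36, due 23, tardiness 13
Repair 2: 36→39, due 25, tardiness 14
Late repairs: 4.

4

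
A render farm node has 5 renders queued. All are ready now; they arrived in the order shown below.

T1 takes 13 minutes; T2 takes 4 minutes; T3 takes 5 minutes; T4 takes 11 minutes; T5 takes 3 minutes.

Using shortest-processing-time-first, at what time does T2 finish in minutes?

7

SPT (increasing processing time): T5 T2 T3 T4 T1.
T5: 0→3
T2: 3→7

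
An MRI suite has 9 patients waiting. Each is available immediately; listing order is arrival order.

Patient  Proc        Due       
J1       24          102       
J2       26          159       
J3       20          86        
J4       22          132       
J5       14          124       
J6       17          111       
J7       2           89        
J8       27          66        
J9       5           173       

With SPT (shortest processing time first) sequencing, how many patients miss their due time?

2

SPT (increasing processing time): J7 J9 J5 J6 J3 J4 J1 J2 J8.
J7: 0→2, due 89, tardiness 0
J9: 2→7, due 173, tardiness 0
J5: 7→21, due 124, tardiness 0
J6: 21→38, due 111, tardiness 0
J3: 38→58, due 86, tardiness 0
J4: 58→80, due 132, tardiness 0
J1: 80→104, due 102, tardiness 2
J2: 104→130, due 159, tardiness 0
J8: 130→157, due 66, tardiness 91
Late patients: 2.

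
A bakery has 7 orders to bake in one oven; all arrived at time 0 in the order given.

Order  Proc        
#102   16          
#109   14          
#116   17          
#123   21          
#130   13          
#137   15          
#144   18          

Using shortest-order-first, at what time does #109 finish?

27

SPT (increasing processing time): #130 #109 #137 #102 #116 #144 #123.
#130: 0→13
#109: 13→27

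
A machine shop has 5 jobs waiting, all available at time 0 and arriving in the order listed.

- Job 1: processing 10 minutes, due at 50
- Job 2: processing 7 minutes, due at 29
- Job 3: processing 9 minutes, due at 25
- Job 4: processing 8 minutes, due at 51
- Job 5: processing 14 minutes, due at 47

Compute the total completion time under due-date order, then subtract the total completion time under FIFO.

8

EDD (increasing due date): Job 3 Job 2 Job 5 Job 1 Job 4.
Job 3: 0→9
Job 2: 9→16
Job 5: 16→30
Job 1: 30→40
Job 4: 40→48
Sum = 9+16+30+40+48 = 143.
FIFO (arrival order): Job 1 Job 2 Job 3 Job 4 Job 5.
Job 1: 0→10
Job 2: 10→17
Job 3: 17→26
Job 4: 26→34
Job 5: 34→48
Sum = 10+17+26+34+48 = 135.
Difference = 143 − 135 = 8.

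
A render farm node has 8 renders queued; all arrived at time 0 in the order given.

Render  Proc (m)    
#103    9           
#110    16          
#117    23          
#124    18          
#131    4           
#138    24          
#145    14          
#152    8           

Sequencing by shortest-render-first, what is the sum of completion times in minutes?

SPT (increasing processing time): #131 #152 #103 #145 #110 #124 #117 #138.
#131: 0→4
#152: 4→12
#103: 12→21
#145: 21→35
#110: 35→51
#124: 51→69
#117: 69→92
#138: 92→116
Sum = 4+12+21+35+51+69+92+116 = 400.

400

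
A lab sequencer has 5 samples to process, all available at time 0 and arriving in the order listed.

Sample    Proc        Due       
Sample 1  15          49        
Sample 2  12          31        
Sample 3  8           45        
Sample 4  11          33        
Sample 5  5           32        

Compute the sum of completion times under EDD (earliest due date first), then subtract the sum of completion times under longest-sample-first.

EDD (increasing due date): Sample 2 Sample 5 Sample 4 Sample 3 Sample 1.
Sample 2: 0→12
Sample 5: 12→17
Sample 4: 17→28
Sample 3: 28→36
Sample 1: 36→51
Sum = 12+17+28+36+51 = 144.
LPT (decreasing processing time): Sample 1 Sample 2 Sample 4 Sample 3 Sample 5.
Sample 1: 0→15
Sample 2: 15→27
Sample 4: 27→38
Sample 3: 38→46
Sample 5: 46→51
Sum = 15+27+38+46+51 = 177.
Difference = 144 − 177 = -33.

-33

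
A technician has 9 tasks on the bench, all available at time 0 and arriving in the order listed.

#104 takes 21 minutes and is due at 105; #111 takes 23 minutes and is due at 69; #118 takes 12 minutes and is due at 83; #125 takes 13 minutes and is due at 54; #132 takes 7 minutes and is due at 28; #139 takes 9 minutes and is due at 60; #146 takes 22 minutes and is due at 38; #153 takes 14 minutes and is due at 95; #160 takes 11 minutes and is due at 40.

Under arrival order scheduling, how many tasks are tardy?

FIFO (arrival order): #104 #111 #118 #125 #132 #139 #146 #153 #160.
#104: 0→21, due 105, tardiness 0
#111: 21→44, due 69, tardiness 0
#118: 44→56, due 83, tardiness 0
#125: 56→69, due 54, tardiness 15
#132: 69→76, due 28, tardiness 48
#139: 76→85, due 60, tardiness 25
#146: 85→107, due 38, tardiness 69
#153: 107→121, due 95, tardiness 26
#160: 121→132, due 40, tardiness 92
Late tasks: 6.

6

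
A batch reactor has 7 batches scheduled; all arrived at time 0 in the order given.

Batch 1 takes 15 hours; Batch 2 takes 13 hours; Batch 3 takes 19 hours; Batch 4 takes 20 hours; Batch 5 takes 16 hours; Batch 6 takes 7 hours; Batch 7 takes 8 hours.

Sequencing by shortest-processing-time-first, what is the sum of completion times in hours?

SPT (increasing processing time): Batch 6 Batch 7 Batch 2 Batch 1 Batch 5 Batch 3 Batch 4.
Batch 6: 0→7
Batch 7: 7→15
Batch 2: 15→28
Batch 1: 28→43
Batch 5: 43→59
Batch 3: 59→78
Batch 4: 78→98
Sum = 7+15+28+43+59+78+98 = 328.

328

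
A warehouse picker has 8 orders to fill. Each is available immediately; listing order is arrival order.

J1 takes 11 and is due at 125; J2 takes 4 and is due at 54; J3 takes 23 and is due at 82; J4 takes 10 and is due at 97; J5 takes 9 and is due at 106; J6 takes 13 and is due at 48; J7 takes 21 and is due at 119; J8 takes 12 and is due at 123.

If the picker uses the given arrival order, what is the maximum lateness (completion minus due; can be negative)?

FIFO (arrival order): J1 J2 J3 J4 J5 J6 J7 J8.
J1: 0→11, due 125, lateness -114
J2: 11→15, due 54, lateness -39
J3: 15→38, due 82, lateness -44
J4: 38→48, due 97, lateness -49
J5: 48→57, due 106, lateness -49
J6: 57→70, due 48, lateness 22
J7: 70→91, due 119, lateness -28
J8: 91→103, due 123, lateness -20
Maximum = 22.

22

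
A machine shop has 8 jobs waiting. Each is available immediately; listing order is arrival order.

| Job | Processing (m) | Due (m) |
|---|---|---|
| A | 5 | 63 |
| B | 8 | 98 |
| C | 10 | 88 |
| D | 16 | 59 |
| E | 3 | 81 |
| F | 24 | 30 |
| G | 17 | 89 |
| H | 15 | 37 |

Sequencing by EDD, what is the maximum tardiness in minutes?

2

EDD (increasing due date): F H D A E C G B.
F: 0→24, due 30, tardiness 0
H: 24→39, due 37, tardiness 2
D: 39→55, due 59, tardiness 0
A: 55→60, due 63, tardiness 0
E: 60→63, due 81, tardiness 0
C: 63→73, due 88, tardiness 0
G: 73→90, due 89, tardiness 1
B: 90→98, due 98, tardiness 0
Maximum = 2.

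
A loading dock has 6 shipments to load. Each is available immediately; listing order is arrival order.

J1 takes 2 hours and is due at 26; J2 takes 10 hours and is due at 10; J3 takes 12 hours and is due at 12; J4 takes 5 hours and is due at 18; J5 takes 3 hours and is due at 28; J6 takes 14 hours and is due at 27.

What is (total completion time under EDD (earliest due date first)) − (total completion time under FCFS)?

EDD (increasing due date): J2 J3 J4 J1 J6 J5.
J2: 0→10
J3: 10→22
J4: 22→27
J1: 27→29
J6: 29→43
J5: 43→46
Sum = 10+22+27+29+43+46 = 177.
FIFO (arrival order): J1 J2 J3 J4 J5 J6.
J1: 0→2
J2: 2→12
J3: 12→24
J4: 24→29
J5: 29→32
J6: 32→46
Sum = 2+12+24+29+32+46 = 145.
Difference = 177 − 145 = 32.

32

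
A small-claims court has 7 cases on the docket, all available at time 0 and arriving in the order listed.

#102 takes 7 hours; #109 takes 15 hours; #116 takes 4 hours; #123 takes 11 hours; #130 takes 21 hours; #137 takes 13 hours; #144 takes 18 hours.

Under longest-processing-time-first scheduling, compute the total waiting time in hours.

344

LPT (decreasing processing time): #130 #144 #109 #137 #123 #102 #116.
#130: waits 0, runs 0→21
#144: waits 21, runs 21→39
#109: waits 39, runs 39→54
#137: waits 54, runs 54→67
#123: waits 67, runs 67→78
#102: waits 78, runs 78→85
#116: waits 85, runs 85→89
Sum = 0+21+39+54+67+78+85 = 344.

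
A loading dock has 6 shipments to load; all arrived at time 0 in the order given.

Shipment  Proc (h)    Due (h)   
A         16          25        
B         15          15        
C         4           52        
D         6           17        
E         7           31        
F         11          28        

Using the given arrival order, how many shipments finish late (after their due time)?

FIFO (arrival order): A B C D E F.
A: 0→16, due 25, tardiness 0
B: 16→31, due 15, tardiness 16
C: 31→35, due 52, tardiness 0
D: 35→41, due 17, tardiness 24
E: 41→48, due 31, tardiness 17
F: 48→59, due 28, tardiness 31
Late shipments: 4.

4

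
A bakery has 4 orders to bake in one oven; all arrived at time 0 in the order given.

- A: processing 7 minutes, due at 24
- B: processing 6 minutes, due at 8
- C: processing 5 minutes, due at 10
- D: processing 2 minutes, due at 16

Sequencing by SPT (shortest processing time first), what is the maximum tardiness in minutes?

5

SPT (increasing processing time): D C B A.
D: 0→2, due 16, tardiness 0
C: 2→7, due 10, tardiness 0
B: 7→13, due 8, tardiness 5
A: 13→20, due 24, tardiness 0
Maximum = 5.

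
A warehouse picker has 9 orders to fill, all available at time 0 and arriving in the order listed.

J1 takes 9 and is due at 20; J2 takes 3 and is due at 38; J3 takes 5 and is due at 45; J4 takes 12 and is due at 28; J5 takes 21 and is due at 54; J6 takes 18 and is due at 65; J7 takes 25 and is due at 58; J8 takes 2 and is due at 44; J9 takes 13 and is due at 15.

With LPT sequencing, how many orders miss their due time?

LPT (decreasing processing time): J7 J5 J6 J9 J4 J1 J3 J2 J8.
J7: 0→25, due 58, tardiness 0
J5: 25→46, due 54, tardiness 0
J6: 46→64, due 65, tardiness 0
J9: 64→77, due 15, tardiness 62
J4: 77→89, due 28, tardiness 61
J1: 89→98, due 20, tardiness 78
J3: 98→103, due 45, tardiness 58
J2: 103→106, due 38, tardiness 68
J8: 106→108, due 44, tardiness 64
Late orders: 6.

6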